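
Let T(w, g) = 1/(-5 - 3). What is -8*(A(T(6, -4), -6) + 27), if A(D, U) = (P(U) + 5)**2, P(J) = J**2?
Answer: -13664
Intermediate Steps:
T(w, g) = -1/8 (T(w, g) = 1/(-8) = -1/8)
A(D, U) = (5 + U**2)**2 (A(D, U) = (U**2 + 5)**2 = (5 + U**2)**2)
-8*(A(T(6, -4), -6) + 27) = -8*((5 + (-6)**2)**2 + 27) = -8*((5 + 36)**2 + 27) = -8*(41**2 + 27) = -8*(1681 + 27) = -8*1708 = -13664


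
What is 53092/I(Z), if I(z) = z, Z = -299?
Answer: -4084/23 ≈ -177.57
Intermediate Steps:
53092/I(Z) = 53092/(-299) = 53092*(-1/299) = -4084/23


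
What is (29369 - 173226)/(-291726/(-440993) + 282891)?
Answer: -63439930001/124753242489 ≈ -0.50852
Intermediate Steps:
(29369 - 173226)/(-291726/(-440993) + 282891) = -143857/(-291726*(-1/440993) + 282891) = -143857/(291726/440993 + 282891) = -143857/124753242489/440993 = -143857*440993/124753242489 = -63439930001/124753242489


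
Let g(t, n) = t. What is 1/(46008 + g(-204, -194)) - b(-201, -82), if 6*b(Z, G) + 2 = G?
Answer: 641257/45804 ≈ 14.000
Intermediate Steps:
b(Z, G) = -⅓ + G/6
1/(46008 + g(-204, -194)) - b(-201, -82) = 1/(46008 - 204) - (-⅓ + (⅙)*(-82)) = 1/45804 - (-⅓ - 41/3) = 1/45804 - 1*(-14) = 1/45804 + 14 = 641257/45804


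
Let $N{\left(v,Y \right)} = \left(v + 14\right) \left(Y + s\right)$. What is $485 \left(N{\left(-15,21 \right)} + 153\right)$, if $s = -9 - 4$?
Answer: $70325$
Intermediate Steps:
$s = -13$ ($s = -9 - 4 = -13$)
$N{\left(v,Y \right)} = \left(-13 + Y\right) \left(14 + v\right)$ ($N{\left(v,Y \right)} = \left(v + 14\right) \left(Y - 13\right) = \left(14 + v\right) \left(-13 + Y\right) = \left(-13 + Y\right) \left(14 + v\right)$)
$485 \left(N{\left(-15,21 \right)} + 153\right) = 485 \left(\left(-182 - -195 + 14 \cdot 21 + 21 \left(-15\right)\right) + 153\right) = 485 \left(\left(-182 + 195 + 294 - 315\right) + 153\right) = 485 \left(-8 + 153\right) = 485 \cdot 145 = 70325$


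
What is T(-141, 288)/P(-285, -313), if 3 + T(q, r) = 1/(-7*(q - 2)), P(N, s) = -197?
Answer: 3002/197197 ≈ 0.015223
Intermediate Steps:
T(q, r) = -3 + 1/(14 - 7*q) (T(q, r) = -3 + 1/(-7*(q - 2)) = -3 + 1/(-7*(-2 + q)) = -3 + 1/(14 - 7*q))
T(-141, 288)/P(-285, -313) = ((41 - 21*(-141))/(7*(-2 - 141)))/(-197) = ((1/7)*(41 + 2961)/(-143))*(-1/197) = ((1/7)*(-1/143)*3002)*(-1/197) = -3002/1001*(-1/197) = 3002/197197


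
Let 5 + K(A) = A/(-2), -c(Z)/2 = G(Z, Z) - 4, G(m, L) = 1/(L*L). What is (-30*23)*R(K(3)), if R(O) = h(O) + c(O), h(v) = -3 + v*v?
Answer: -11008605/338 ≈ -32570.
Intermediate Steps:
G(m, L) = L⁻² (G(m, L) = 1/(L²) = L⁻²)
c(Z) = 8 - 2/Z² (c(Z) = -2*(Z⁻² - 4) = -2*(-4 + Z⁻²) = 8 - 2/Z²)
h(v) = -3 + v²
K(A) = -5 - A/2 (K(A) = -5 + A/(-2) = -5 + A*(-½) = -5 - A/2)
R(O) = 5 + O² - 2/O² (R(O) = (-3 + O²) + (8 - 2/O²) = 5 + O² - 2/O²)
(-30*23)*R(K(3)) = (-30*23)*(5 + (-5 - ½*3)² - 2/(-5 - ½*3)²) = -690*(5 + (-5 - 3/2)² - 2/(-5 - 3/2)²) = -690*(5 + (-13/2)² - 2/(-13/2)²) = -690*(5 + 169/4 - 2*4/169) = -690*(5 + 169/4 - 8/169) = -690*31909/676 = -11008605/338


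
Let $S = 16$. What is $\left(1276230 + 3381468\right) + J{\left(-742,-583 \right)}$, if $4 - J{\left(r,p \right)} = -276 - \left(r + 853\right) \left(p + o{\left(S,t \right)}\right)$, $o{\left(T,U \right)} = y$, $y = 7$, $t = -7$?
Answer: $4594042$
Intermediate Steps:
$o{\left(T,U \right)} = 7$
$J{\left(r,p \right)} = 280 + \left(7 + p\right) \left(853 + r\right)$ ($J{\left(r,p \right)} = 4 - \left(-276 - \left(r + 853\right) \left(p + 7\right)\right) = 4 - \left(-276 - \left(853 + r\right) \left(7 + p\right)\right) = 4 - \left(-276 - \left(7 + p\right) \left(853 + r\right)\right) = 4 + \left(276 + \left(7 + p\right) \left(853 + r\right)\right) = 280 + \left(7 + p\right) \left(853 + r\right)$)
$\left(1276230 + 3381468\right) + J{\left(-742,-583 \right)} = \left(1276230 + 3381468\right) + \left(6251 + 7 \left(-742\right) + 853 \left(-583\right) - -432586\right) = 4657698 + \left(6251 - 5194 - 497299 + 432586\right) = 4657698 - 63656 = 4594042$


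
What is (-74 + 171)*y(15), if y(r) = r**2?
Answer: 21825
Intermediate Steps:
(-74 + 171)*y(15) = (-74 + 171)*15**2 = 97*225 = 21825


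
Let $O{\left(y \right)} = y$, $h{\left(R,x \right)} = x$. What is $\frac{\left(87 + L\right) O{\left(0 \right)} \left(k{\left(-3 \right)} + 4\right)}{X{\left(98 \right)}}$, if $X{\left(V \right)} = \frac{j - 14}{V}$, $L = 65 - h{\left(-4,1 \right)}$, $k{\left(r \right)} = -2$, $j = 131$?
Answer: $0$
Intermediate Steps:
$L = 64$ ($L = 65 - 1 = 64$)
$X{\left(V \right)} = \frac{117}{V}$ ($X{\left(V \right)} = \frac{131 - 14}{V} = \frac{117}{V}$)
$\frac{\left(87 + L\right) O{\left(0 \right)} \left(k{\left(-3 \right)} + 4\right)}{X{\left(98 \right)}} = \frac{\left(87 + 64\right) 0 \left(-2 + 4\right)}{117 \cdot \frac{1}{98}} = \frac{151 \cdot 0 \cdot 2}{117 \cdot \frac{1}{98}} = \frac{151 \cdot 0}{\frac{117}{98}} = 0 \cdot \frac{98}{117} = 0$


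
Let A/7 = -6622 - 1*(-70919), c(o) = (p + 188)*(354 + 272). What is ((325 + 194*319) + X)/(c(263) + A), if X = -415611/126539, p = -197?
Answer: 1124528874/8034232265 ≈ 0.13997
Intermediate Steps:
c(o) = -5634 (c(o) = (-197 + 188)*(354 + 272) = -9*626 = -5634)
X = -59373/18077 (X = -415611*1/126539 = -59373/18077 ≈ -3.2845)
A = 450079 (A = 7*(-6622 - 1*(-70919)) = 7*(-6622 + 70919) = 7*64297 = 450079)
((325 + 194*319) + X)/(c(263) + A) = ((325 + 194*319) - 59373/18077)/(-5634 + 450079) = ((325 + 61886) - 59373/18077)/444445 = (62211 - 59373/18077)*(1/444445) = (1124528874/18077)*(1/444445) = 1124528874/8034232265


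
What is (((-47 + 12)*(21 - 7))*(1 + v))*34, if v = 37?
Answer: -633080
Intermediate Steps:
(((-47 + 12)*(21 - 7))*(1 + v))*34 = (((-47 + 12)*(21 - 7))*(1 + 37))*34 = (-35*14*38)*34 = -490*38*34 = -18620*34 = -633080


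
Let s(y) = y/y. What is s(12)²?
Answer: 1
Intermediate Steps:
s(y) = 1
s(12)² = 1² = 1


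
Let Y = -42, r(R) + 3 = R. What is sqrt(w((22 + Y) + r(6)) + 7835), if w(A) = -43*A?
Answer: sqrt(8566) ≈ 92.553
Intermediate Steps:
r(R) = -3 + R
sqrt(w((22 + Y) + r(6)) + 7835) = sqrt(-43*((22 - 42) + (-3 + 6)) + 7835) = sqrt(-43*(-20 + 3) + 7835) = sqrt(-43*(-17) + 7835) = sqrt(731 + 7835) = sqrt(8566)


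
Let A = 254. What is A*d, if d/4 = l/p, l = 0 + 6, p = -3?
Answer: -2032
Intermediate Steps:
l = 6
d = -8 (d = 4*(6/(-3)) = 4*(6*(-1/3)) = 4*(-2) = -8)
A*d = 254*(-8) = -2032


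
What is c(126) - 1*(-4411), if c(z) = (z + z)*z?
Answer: 36163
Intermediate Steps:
c(z) = 2*z² (c(z) = (2*z)*z = 2*z²)
c(126) - 1*(-4411) = 2*126² - 1*(-4411) = 2*15876 + 4411 = 31752 + 4411 = 36163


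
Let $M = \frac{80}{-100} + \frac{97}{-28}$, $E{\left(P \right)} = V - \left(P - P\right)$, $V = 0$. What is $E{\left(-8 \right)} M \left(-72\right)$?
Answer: $0$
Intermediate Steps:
$E{\left(P \right)} = 0$ ($E{\left(P \right)} = 0 - \left(P - P\right) = 0 - 0 = 0 + 0 = 0$)
$M = - \frac{597}{140}$ ($M = 80 \left(- \frac{1}{100}\right) + 97 \left(- \frac{1}{28}\right) = - \frac{4}{5} - \frac{97}{28} = - \frac{597}{140} \approx -4.2643$)
$E{\left(-8 \right)} M \left(-72\right) = 0 \left(- \frac{597}{140}\right) \left(-72\right) = 0 \left(-72\right) = 0$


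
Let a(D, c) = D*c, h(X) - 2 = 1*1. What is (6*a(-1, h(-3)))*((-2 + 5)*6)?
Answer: -324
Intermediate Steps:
h(X) = 3 (h(X) = 2 + 1*1 = 2 + 1 = 3)
(6*a(-1, h(-3)))*((-2 + 5)*6) = (6*(-1*3))*((-2 + 5)*6) = (6*(-3))*(3*6) = -18*18 = -324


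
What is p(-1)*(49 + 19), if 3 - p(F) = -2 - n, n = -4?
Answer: 68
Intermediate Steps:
p(F) = 1 (p(F) = 3 - (-2 - 1*(-4)) = 3 - (-2 + 4) = 3 - 1*2 = 3 - 2 = 1)
p(-1)*(49 + 19) = 1*(49 + 19) = 1*68 = 68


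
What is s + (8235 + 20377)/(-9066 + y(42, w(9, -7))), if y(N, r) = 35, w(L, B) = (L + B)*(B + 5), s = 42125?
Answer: 380402263/9031 ≈ 42122.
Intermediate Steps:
w(L, B) = (5 + B)*(B + L) (w(L, B) = (B + L)*(5 + B) = (5 + B)*(B + L))
s + (8235 + 20377)/(-9066 + y(42, w(9, -7))) = 42125 + (8235 + 20377)/(-9066 + 35) = 42125 + 28612/(-9031) = 42125 + 28612*(-1/9031) = 42125 - 28612/9031 = 380402263/9031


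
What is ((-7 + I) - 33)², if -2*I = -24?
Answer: 784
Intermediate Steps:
I = 12 (I = -½*(-24) = 12)
((-7 + I) - 33)² = ((-7 + 12) - 33)² = (5 - 33)² = (-28)² = 784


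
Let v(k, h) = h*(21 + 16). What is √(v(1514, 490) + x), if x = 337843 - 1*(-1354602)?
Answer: 5*√68423 ≈ 1307.9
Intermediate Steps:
v(k, h) = 37*h (v(k, h) = h*37 = 37*h)
x = 1692445 (x = 337843 + 1354602 = 1692445)
√(v(1514, 490) + x) = √(37*490 + 1692445) = √(18130 + 1692445) = √1710575 = 5*√68423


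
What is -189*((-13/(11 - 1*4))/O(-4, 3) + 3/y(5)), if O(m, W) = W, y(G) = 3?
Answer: -72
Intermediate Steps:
-189*((-13/(11 - 1*4))/O(-4, 3) + 3/y(5)) = -189*(-13/(11 - 1*4)/3 + 3/3) = -189*(-13/(11 - 4)*(1/3) + 3*(1/3)) = -189*(-13/7*(1/3) + 1) = -189*(-13*1/7*(1/3) + 1) = -189*(-13/7*1/3 + 1) = -189*(-13/21 + 1) = -189*8/21 = -72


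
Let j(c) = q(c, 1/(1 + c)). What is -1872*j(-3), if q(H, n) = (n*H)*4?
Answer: -11232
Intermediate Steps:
q(H, n) = 4*H*n (q(H, n) = (H*n)*4 = 4*H*n)
j(c) = 4*c/(1 + c)
-1872*j(-3) = -7488*(-3)/(1 - 3) = -7488*(-3)/(-2) = -7488*(-3)*(-1)/2 = -1872*6 = -11232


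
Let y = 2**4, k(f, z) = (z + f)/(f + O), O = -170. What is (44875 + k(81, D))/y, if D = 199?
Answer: 3993595/1424 ≈ 2804.5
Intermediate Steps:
k(f, z) = (f + z)/(-170 + f) (k(f, z) = (z + f)/(f - 170) = (f + z)/(-170 + f))
y = 16
(44875 + k(81, D))/y = (44875 + (81 + 199)/(-170 + 81))/16 = (44875 + 280/(-89))*(1/16) = (44875 - 1/89*280)*(1/16) = (44875 - 280/89)*(1/16) = (3993595/89)*(1/16) = 3993595/1424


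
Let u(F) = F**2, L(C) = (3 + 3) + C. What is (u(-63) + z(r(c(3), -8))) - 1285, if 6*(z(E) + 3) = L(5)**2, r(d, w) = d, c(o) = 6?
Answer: 16207/6 ≈ 2701.2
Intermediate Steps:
L(C) = 6 + C
z(E) = 103/6 (z(E) = -3 + (6 + 5)**2/6 = -3 + (1/6)*11**2 = -3 + (1/6)*121 = -3 + 121/6 = 103/6)
(u(-63) + z(r(c(3), -8))) - 1285 = ((-63)**2 + 103/6) - 1285 = (3969 + 103/6) - 1285 = 23917/6 - 1285 = 16207/6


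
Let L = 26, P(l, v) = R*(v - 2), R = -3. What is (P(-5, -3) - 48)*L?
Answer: -858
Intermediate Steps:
P(l, v) = 6 - 3*v (P(l, v) = -3*(v - 2) = -3*(-2 + v) = 6 - 3*v)
(P(-5, -3) - 48)*L = ((6 - 3*(-3)) - 48)*26 = ((6 + 9) - 48)*26 = (15 - 48)*26 = -33*26 = -858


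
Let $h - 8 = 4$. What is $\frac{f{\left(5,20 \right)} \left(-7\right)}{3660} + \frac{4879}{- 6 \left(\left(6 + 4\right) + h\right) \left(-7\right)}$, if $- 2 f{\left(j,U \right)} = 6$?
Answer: $\frac{53204}{10065} \approx 5.286$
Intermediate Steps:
$h = 12$ ($h = 8 + 4 = 12$)
$f{\left(j,U \right)} = -3$ ($f{\left(j,U \right)} = \left(- \frac{1}{2}\right) 6 = -3$)
$\frac{f{\left(5,20 \right)} \left(-7\right)}{3660} + \frac{4879}{- 6 \left(\left(6 + 4\right) + h\right) \left(-7\right)} = \frac{\left(-3\right) \left(-7\right)}{3660} + \frac{4879}{- 6 \left(\left(6 + 4\right) + 12\right) \left(-7\right)} = 21 \cdot \frac{1}{3660} + \frac{4879}{- 6 \left(10 + 12\right) \left(-7\right)} = \frac{7}{1220} + \frac{4879}{\left(-6\right) 22 \left(-7\right)} = \frac{7}{1220} + \frac{4879}{\left(-132\right) \left(-7\right)} = \frac{7}{1220} + \frac{4879}{924} = \frac{7}{1220} + 4879 \cdot \frac{1}{924} = \frac{7}{1220} + \frac{697}{132} = \frac{53204}{10065}$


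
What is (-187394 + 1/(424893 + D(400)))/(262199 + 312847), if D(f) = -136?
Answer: -384526151/1179974946 ≈ -0.32588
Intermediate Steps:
(-187394 + 1/(424893 + D(400)))/(262199 + 312847) = (-187394 + 1/(424893 - 136))/(262199 + 312847) = (-187394 + 1/424757)/575046 = (-187394 + 1/424757)*(1/575046) = -79596913257/424757*1/575046 = -384526151/1179974946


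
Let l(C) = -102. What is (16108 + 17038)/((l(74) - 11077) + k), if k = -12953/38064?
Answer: -1261669344/425530409 ≈ -2.9649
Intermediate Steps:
k = -12953/38064 (k = -12953*1/38064 = -12953/38064 ≈ -0.34030)
(16108 + 17038)/((l(74) - 11077) + k) = (16108 + 17038)/((-102 - 11077) - 12953/38064) = 33146/(-11179 - 12953/38064) = 33146/(-425530409/38064) = 33146*(-38064/425530409) = -1261669344/425530409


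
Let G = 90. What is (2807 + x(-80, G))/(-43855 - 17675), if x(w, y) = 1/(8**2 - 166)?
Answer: -286313/6276060 ≈ -0.045620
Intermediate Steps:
x(w, y) = -1/102 (x(w, y) = 1/(64 - 166) = 1/(-102) = -1/102)
(2807 + x(-80, G))/(-43855 - 17675) = (2807 - 1/102)/(-43855 - 17675) = (286313/102)/(-61530) = (286313/102)*(-1/61530) = -286313/6276060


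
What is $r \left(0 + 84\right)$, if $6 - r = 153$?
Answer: $-12348$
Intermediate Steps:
$r = -147$ ($r = 6 - 153 = -147$)
$r \left(0 + 84\right) = - 147 \left(0 + 84\right) = \left(-147\right) 84 = -12348$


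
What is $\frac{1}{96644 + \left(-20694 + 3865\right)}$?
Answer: $\frac{1}{79815} \approx 1.2529 \cdot 10^{-5}$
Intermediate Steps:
$\frac{1}{96644 + \left(-20694 + 3865\right)} = \frac{1}{96644 - 16829} = \frac{1}{79815}$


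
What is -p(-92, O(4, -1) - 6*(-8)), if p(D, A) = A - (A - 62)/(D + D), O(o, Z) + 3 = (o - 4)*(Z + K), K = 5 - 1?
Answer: -8263/184 ≈ -44.908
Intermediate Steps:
K = 4
O(o, Z) = -3 + (-4 + o)*(4 + Z) (O(o, Z) = -3 + (o - 4)*(Z + 4) = -3 + (-4 + o)*(4 + Z))
p(D, A) = A - (-62 + A)/(2*D)
-p(-92, O(4, -1) - 6*(-8)) = -(31 - ((-19 - 4*(-1) + 4*4 - 1*4) - 6*(-8))/2 + ((-19 - 4*(-1) + 4*4 - 1*4) - 6*(-8))*(-92))/(-92) = -(-1)*(31 - ((-19 + 4 + 16 - 4) + 48)/2 + ((-19 + 4 + 16 - 4) + 48)*(-92))/92 = -(-1)*(31 - (-3 + 48)/2 + (-3 + 48)*(-92))/92 = -(-1)*(31 - 1/2*45 + 45*(-92))/92 = -(-1)*(31 - 45/2 - 4140)/92 = -(-1)*(-8263)/(92*2) = -1*8263/184 = -8263/184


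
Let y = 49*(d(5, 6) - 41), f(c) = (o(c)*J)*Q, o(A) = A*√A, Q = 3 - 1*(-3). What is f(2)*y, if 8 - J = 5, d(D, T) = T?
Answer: -61740*√2 ≈ -87314.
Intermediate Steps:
Q = 6 (Q = 3 + 3 = 6)
J = 3 (J = 8 - 1*5 = 8 - 5 = 3)
o(A) = A^(3/2)
f(c) = 18*c^(3/2) (f(c) = (c^(3/2)*3)*6 = (3*c^(3/2))*6 = 18*c^(3/2))
y = -1715 (y = 49*(6 - 41) = 49*(-35) = -1715)
f(2)*y = (18*2^(3/2))*(-1715) = (18*(2*√2))*(-1715) = (36*√2)*(-1715) = -61740*√2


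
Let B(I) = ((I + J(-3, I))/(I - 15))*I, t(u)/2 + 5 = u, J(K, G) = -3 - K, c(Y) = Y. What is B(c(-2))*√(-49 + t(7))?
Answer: -12*I*√5/17 ≈ -1.5784*I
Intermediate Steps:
t(u) = -10 + 2*u
B(I) = I²/(-15 + I) (B(I) = ((I + (-3 - 1*(-3)))/(I - 15))*I = ((I + (-3 + 3))/(-15 + I))*I = ((I + 0)/(-15 + I))*I = (I/(-15 + I))*I = I²/(-15 + I))
B(c(-2))*√(-49 + t(7)) = ((-2)²/(-15 - 2))*√(-49 + (-10 + 2*7)) = (4/(-17))*√(-49 + (-10 + 14)) = (4*(-1/17))*√(-49 + 4) = -12*I*√5/17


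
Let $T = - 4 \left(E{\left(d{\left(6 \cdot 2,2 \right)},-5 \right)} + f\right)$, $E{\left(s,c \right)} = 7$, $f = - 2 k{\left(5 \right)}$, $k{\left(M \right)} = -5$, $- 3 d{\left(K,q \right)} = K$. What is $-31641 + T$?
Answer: $-31709$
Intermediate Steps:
$d{\left(K,q \right)} = - \frac{K}{3}$
$f = 10$ ($f = \left(-2\right) \left(-5\right) = 10$)
$T = -68$ ($T = - 4 \left(7 + 10\right) = \left(-4\right) 17 = -68$)
$-31641 + T = -31641 - 68 = -31709$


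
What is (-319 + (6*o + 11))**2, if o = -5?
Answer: 114244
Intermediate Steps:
(-319 + (6*o + 11))**2 = (-319 + (6*(-5) + 11))**2 = (-319 + (-30 + 11))**2 = (-319 - 19)**2 = (-338)**2 = 114244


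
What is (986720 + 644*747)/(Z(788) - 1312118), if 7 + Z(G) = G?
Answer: -1467788/1311337 ≈ -1.1193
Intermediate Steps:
Z(G) = -7 + G
(986720 + 644*747)/(Z(788) - 1312118) = (986720 + 644*747)/((-7 + 788) - 1312118) = (986720 + 481068)/(781 - 1312118) = 1467788/(-1311337) = 1467788*(-1/1311337) = -1467788/1311337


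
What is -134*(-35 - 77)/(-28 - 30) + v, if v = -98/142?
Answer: -534205/2059 ≈ -259.45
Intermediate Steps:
v = -49/71 (v = -98*1/142 = -49/71 ≈ -0.69014)
-134*(-35 - 77)/(-28 - 30) + v = -134*(-35 - 77)/(-28 - 30) - 49/71 = -(-15008)/(-58) - 49/71 = -(-15008)*(-1)/58 - 49/71 = -134*56/29 - 49/71 = -7504/29 - 49/71 = -534205/2059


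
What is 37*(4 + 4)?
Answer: 296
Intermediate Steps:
37*(4 + 4) = 37*8 = 296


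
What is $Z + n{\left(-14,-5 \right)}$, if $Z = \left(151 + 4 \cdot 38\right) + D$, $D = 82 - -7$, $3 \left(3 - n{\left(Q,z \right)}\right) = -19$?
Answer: $\frac{1204}{3} \approx 401.33$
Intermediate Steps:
$n{\left(Q,z \right)} = \frac{28}{3}$ ($n{\left(Q,z \right)} = 3 - - \frac{19}{3} = 3 + \frac{19}{3} = \frac{28}{3}$)
$D = 89$ ($D = 82 + 7 = 89$)
$Z = 392$ ($Z = \left(151 + 4 \cdot 38\right) + 89 = \left(151 + 152\right) + 89 = 303 + 89 = 392$)
$Z + n{\left(-14,-5 \right)} = 392 + \frac{28}{3} = \frac{1204}{3}$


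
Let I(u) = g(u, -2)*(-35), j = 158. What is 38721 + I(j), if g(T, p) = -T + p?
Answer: 44321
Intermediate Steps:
g(T, p) = p - T
I(u) = 70 + 35*u (I(u) = (-2 - u)*(-35) = 70 + 35*u)
38721 + I(j) = 38721 + (70 + 35*158) = 38721 + (70 + 5530) = 38721 + 5600 = 44321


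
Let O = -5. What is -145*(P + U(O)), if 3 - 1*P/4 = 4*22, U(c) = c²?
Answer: 45675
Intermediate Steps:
P = -340 (P = 12 - 16*22 = 12 - 4*88 = 12 - 352 = -340)
-145*(P + U(O)) = -145*(-340 + (-5)²) = -145*(-340 + 25) = -145*(-315) = 45675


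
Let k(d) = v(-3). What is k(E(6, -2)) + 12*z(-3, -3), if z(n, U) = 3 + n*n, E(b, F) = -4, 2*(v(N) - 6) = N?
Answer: 297/2 ≈ 148.50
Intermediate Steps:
v(N) = 6 + N/2
z(n, U) = 3 + n²
k(d) = 9/2 (k(d) = 6 + (½)*(-3) = 6 - 3/2 = 9/2)
k(E(6, -2)) + 12*z(-3, -3) = 9/2 + 12*(3 + (-3)²) = 9/2 + 12*(3 + 9) = 9/2 + 12*12 = 9/2 + 144 = 297/2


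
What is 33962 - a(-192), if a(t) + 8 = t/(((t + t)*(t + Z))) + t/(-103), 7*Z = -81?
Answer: 9971347021/293550 ≈ 33968.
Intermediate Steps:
Z = -81/7 (Z = (⅐)*(-81) = -81/7 ≈ -11.571)
a(t) = -8 + 1/(2*(-81/7 + t)) - t/103 (a(t) = -8 + (t/(((t + t)*(t - 81/7))) + t/(-103)) = -8 + (t/(((2*t)*(-81/7 + t))) + t*(-1/103)) = -8 + (t/((2*t*(-81/7 + t))) - t/103) = -8 + (t*(1/(2*t*(-81/7 + t))) - t/103) = -8 + (1/(2*(-81/7 + t)) - t/103) = -8 + 1/(2*(-81/7 + t)) - t/103)
33962 - a(-192) = 33962 - (134209 - 11374*(-192) - 14*(-192)²)/(206*(-81 + 7*(-192))) = 33962 - (134209 + 2183808 - 14*36864)/(206*(-81 - 1344)) = 33962 - (134209 + 2183808 - 516096)/(206*(-1425)) = 33962 - (-1)*1801921/(206*1425) = 33962 - 1*(-1801921/293550) = 33962 + 1801921/293550 = 9971347021/293550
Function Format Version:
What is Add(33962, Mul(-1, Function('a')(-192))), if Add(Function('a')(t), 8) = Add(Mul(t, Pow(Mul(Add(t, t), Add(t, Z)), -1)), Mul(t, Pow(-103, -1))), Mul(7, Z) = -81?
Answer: Rational(9971347021, 293550) ≈ 33968.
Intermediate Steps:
Z = Rational(-81, 7) (Z = Mul(Rational(1, 7), -81) = Rational(-81, 7) ≈ -11.571)
Function('a')(t) = Add(-8, Mul(Rational(1, 2), Pow(Add(Rational(-81, 7), t), -1)), Mul(Rational(-1, 103), t)) (Function('a')(t) = Add(-8, Add(Mul(t, Pow(Mul(Add(t, t), Add(t, Rational(-81, 7))), -1)), Mul(t, Pow(-103, -1)))) = Add(-8, Add(Mul(t, Pow(Mul(Mul(2, t), Add(Rational(-81, 7), t)), -1)), Mul(t, Rational(-1, 103)))) = Add(-8, Add(Mul(t, Pow(Mul(2, t, Add(Rational(-81, 7), t)), -1)), Mul(Rational(-1, 103), t))) = Add(-8, Add(Mul(t, Mul(Rational(1, 2), Pow(t, -1), Pow(Add(Rational(-81, 7), t), -1))), Mul(Rational(-1, 103), t))) = Add(-8, Add(Mul(Rational(1, 2), Pow(Add(Rational(-81, 7), t), -1)), Mul(Rational(-1, 103), t))) = Add(-8, Mul(Rational(1, 2), Pow(Add(Rational(-81, 7), t), -1)), Mul(Rational(-1, 103), t)))
Add(33962, Mul(-1, Function('a')(-192))) = Add(33962, Mul(-1, Mul(Rational(1, 206), Pow(Add(-81, Mul(7, -192)), -1), Add(134209, Mul(-11374, -192), Mul(-14, Pow(-192, 2)))))) = Add(33962, Mul(-1, Mul(Rational(1, 206), Pow(Add(-81, -1344), -1), Add(134209, 2183808, Mul(-14, 36864))))) = Add(33962, Mul(-1, Mul(Rational(1, 206), Pow(-1425, -1), Add(134209, 2183808, -516096)))) = Add(33962, Mul(-1, Mul(Rational(1, 206), Rational(-1, 1425), 1801921))) = Add(33962, Mul(-1, Rational(-1801921, 293550))) = Add(33962, Rational(1801921, 293550)) = Rational(9971347021, 293550)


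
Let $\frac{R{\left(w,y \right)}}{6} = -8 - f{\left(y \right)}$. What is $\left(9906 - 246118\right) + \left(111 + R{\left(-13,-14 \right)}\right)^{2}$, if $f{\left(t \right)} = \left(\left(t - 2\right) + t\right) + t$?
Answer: $-129283$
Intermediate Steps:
$f{\left(t \right)} = -2 + 3 t$ ($f{\left(t \right)} = \left(\left(-2 + t\right) + t\right) + t = \left(-2 + 2 t\right) + t = -2 + 3 t$)
$R{\left(w,y \right)} = -36 - 18 y$ ($R{\left(w,y \right)} = 6 \left(-8 - \left(-2 + 3 y\right)\right) = 6 \left(-6 - 3 y\right) = -36 - 18 y$)
$\left(9906 - 246118\right) + \left(111 + R{\left(-13,-14 \right)}\right)^{2} = \left(9906 - 246118\right) + \left(111 - -216\right)^{2} = -236212 + \left(111 + \left(-36 + 252\right)\right)^{2} = -236212 + \left(111 + 216\right)^{2} = -236212 + 327^{2} = -236212 + 106929 = -129283$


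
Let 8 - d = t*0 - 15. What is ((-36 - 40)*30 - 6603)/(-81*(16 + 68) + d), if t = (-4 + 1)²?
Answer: 8883/6781 ≈ 1.3100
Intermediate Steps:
t = 9 (t = (-3)² = 9)
d = 23 (d = 8 - (9*0 - 15) = 8 - (0 - 15) = 8 - 1*(-15) = 8 + 15 = 23)
((-36 - 40)*30 - 6603)/(-81*(16 + 68) + d) = ((-36 - 40)*30 - 6603)/(-81*(16 + 68) + 23) = (-76*30 - 6603)/(-81*84 + 23) = (-2280 - 6603)/(-6804 + 23) = -8883/(-6781) = -8883*(-1/6781) = 8883/6781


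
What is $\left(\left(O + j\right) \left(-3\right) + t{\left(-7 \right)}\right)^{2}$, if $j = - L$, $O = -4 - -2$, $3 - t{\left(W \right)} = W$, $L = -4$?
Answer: $16$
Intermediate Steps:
$t{\left(W \right)} = 3 - W$
$O = -2$ ($O = -4 + 2 = -2$)
$j = 4$ ($j = \left(-1\right) \left(-4\right) = 4$)
$\left(\left(O + j\right) \left(-3\right) + t{\left(-7 \right)}\right)^{2} = \left(\left(-2 + 4\right) \left(-3\right) + \left(3 - -7\right)\right)^{2} = \left(2 \left(-3\right) + \left(3 + 7\right)\right)^{2} = \left(-6 + 10\right)^{2} = 4^{2} = 16$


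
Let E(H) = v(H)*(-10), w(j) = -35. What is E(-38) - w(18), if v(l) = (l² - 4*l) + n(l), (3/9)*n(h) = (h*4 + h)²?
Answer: -1098925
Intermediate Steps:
n(h) = 75*h² (n(h) = 3*(h*4 + h)² = 3*(4*h + h)² = 3*(5*h)² = 3*(25*h²) = 75*h²)
v(l) = -4*l + 76*l² (v(l) = (l² - 4*l) + 75*l² = -4*l + 76*l²)
E(H) = -40*H*(-1 + 19*H) (E(H) = (4*H*(-1 + 19*H))*(-10) = -40*H*(-1 + 19*H))
E(-38) - w(18) = 40*(-38)*(1 - 19*(-38)) - 1*(-35) = 40*(-38)*(1 + 722) + 35 = 40*(-38)*723 + 35 = -1098960 + 35 = -1098925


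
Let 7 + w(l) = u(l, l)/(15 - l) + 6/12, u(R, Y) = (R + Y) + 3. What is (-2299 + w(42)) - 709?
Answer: -54319/18 ≈ -3017.7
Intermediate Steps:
u(R, Y) = 3 + R + Y
w(l) = -13/2 + (3 + 2*l)/(15 - l) (w(l) = -7 + ((3 + l + l)/(15 - l) + 6/12) = -7 + ((3 + 2*l)/(15 - l) + 6*(1/12)) = -7 + ((3 + 2*l)/(15 - l) + ½) = -7 + (½ + (3 + 2*l)/(15 - l)) = -13/2 + (3 + 2*l)/(15 - l))
(-2299 + w(42)) - 709 = (-2299 + (189 - 17*42)/(2*(-15 + 42))) - 709 = (-2299 + (½)*(189 - 714)/27) - 709 = (-2299 + (½)*(1/27)*(-525)) - 709 = (-2299 - 175/18) - 709 = -41557/18 - 709 = -54319/18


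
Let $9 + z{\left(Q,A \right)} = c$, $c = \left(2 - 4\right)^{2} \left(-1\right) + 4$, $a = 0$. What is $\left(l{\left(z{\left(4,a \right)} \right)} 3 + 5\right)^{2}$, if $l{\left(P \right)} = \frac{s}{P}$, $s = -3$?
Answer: $36$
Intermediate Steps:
$c = 0$ ($c = \left(-2\right)^{2} \left(-1\right) + 4 = 4 \left(-1\right) + 4 = -4 + 4 = 0$)
$z{\left(Q,A \right)} = -9$ ($z{\left(Q,A \right)} = -9 + 0 = -9$)
$l{\left(P \right)} = - \frac{3}{P}$
$\left(l{\left(z{\left(4,a \right)} \right)} 3 + 5\right)^{2} = \left(- \frac{3}{-9} \cdot 3 + 5\right)^{2} = \left(\left(-3\right) \left(- \frac{1}{9}\right) 3 + 5\right)^{2} = \left(\frac{1}{3} \cdot 3 + 5\right)^{2} = \left(1 + 5\right)^{2} = 6^{2} = 36$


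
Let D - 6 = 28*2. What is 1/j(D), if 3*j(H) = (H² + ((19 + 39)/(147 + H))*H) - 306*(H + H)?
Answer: -627/7123304 ≈ -8.8021e-5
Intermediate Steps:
D = 62 (D = 6 + 28*2 = 6 + 56 = 62)
j(H) = -204*H + H²/3 + 58*H/(3*(147 + H)) (j(H) = ((H² + ((19 + 39)/(147 + H))*H) - 306*(H + H))/3 = ((H² + (58/(147 + H))*H) - 612*H)/3 = ((H² + 58*H/(147 + H)) - 612*H)/3 = (H² - 612*H + 58*H/(147 + H))/3 = -204*H + H²/3 + 58*H/(3*(147 + H)))
1/j(D) = 1/((⅓)*62*(-89906 + 62² - 465*62)/(147 + 62)) = 1/((⅓)*62*(-89906 + 3844 - 28830)/209) = 1/((⅓)*62*(1/209)*(-114892)) = 1/(-7123304/627) = -627/7123304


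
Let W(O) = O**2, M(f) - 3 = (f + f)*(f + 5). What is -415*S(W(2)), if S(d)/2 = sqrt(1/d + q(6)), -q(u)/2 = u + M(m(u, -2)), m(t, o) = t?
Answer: -2905*I*sqrt(23) ≈ -13932.0*I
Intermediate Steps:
M(f) = 3 + 2*f*(5 + f) (M(f) = 3 + (f + f)*(f + 5) = 3 + (2*f)*(5 + f) = 3 + 2*f*(5 + f))
q(u) = -6 - 22*u - 4*u**2 (q(u) = -2*(u + (3 + 2*u**2 + 10*u)) = -2*(3 + 2*u**2 + 11*u) = -6 - 22*u - 4*u**2)
S(d) = 2*sqrt(-282 + 1/d) (S(d) = 2*sqrt(1/d + (-6 - 22*6 - 4*6**2)) = 2*sqrt(1/d + (-6 - 132 - 4*36)) = 2*sqrt(1/d + (-6 - 132 - 144)) = 2*sqrt(1/d - 282) = 2*sqrt(-282 + 1/d))
-415*S(W(2)) = -830*sqrt(-282 + 1/(2**2)) = -830*sqrt(-282 + 1/4) = -830*sqrt(-1127/4) = -830*7*I*sqrt(23)/2 = -2905*I*sqrt(23)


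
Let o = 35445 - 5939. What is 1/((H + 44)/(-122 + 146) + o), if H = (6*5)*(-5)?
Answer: 12/354019 ≈ 3.3896e-5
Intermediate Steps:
o = 29506
H = -150 (H = 30*(-5) = -150)
1/((H + 44)/(-122 + 146) + o) = 1/((-150 + 44)/(-122 + 146) + 29506) = 1/(-106/24 + 29506) = 1/((1/24)*(-106) + 29506) = 1/(-53/12 + 29506) = 1/(354019/12) = 12/354019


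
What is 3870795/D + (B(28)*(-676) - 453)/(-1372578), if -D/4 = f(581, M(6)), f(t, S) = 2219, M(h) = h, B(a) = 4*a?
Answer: -2656146009485/6091501164 ≈ -436.04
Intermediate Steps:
D = -8876 (D = -4*2219 = -8876)
3870795/D + (B(28)*(-676) - 453)/(-1372578) = 3870795/(-8876) + ((4*28)*(-676) - 453)/(-1372578) = 3870795*(-1/8876) + (112*(-676) - 453)*(-1/1372578) = -3870795/8876 + (-75712 - 453)*(-1/1372578) = -3870795/8876 - 76165*(-1/1372578) = -3870795/8876 + 76165/1372578 = -2656146009485/6091501164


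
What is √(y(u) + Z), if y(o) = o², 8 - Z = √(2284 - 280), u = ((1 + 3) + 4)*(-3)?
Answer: √(584 - 2*√501) ≈ 23.221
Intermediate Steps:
u = -24 (u = (4 + 4)*(-3) = 8*(-3) = -24)
Z = 8 - 2*√501 (Z = 8 - √(2284 - 280) = 8 - √2004 = 8 - 2*√501 ≈ -36.766)
√(y(u) + Z) = √((-24)² + (8 - 2*√501)) = √(576 + (8 - 2*√501)) = √(584 - 2*√501)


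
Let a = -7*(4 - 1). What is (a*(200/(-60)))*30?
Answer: 2100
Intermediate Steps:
a = -21 (a = -7*3 = -21)
(a*(200/(-60)))*30 = -4200/(-60)*30 = -4200*(-1)/60*30 = -21*(-10/3)*30 = 70*30 = 2100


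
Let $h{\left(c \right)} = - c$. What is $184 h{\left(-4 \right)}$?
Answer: $736$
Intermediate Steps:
$184 h{\left(-4 \right)} = 184 \left(\left(-1\right) \left(-4\right)\right) = 184 \cdot 4 = 736$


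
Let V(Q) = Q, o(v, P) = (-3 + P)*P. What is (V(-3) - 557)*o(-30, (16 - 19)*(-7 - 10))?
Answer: -1370880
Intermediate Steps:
o(v, P) = P*(-3 + P)
(V(-3) - 557)*o(-30, (16 - 19)*(-7 - 10)) = (-3 - 557)*(((16 - 19)*(-7 - 10))*(-3 + (16 - 19)*(-7 - 10))) = -560*(-3*(-17))*(-3 - 3*(-17)) = -28560*(-3 + 51) = -28560*48 = -560*2448 = -1370880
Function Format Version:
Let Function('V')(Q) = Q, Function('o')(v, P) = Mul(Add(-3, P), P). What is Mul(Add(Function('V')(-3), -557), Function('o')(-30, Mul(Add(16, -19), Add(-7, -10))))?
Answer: -1370880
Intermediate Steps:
Function('o')(v, P) = Mul(P, Add(-3, P))
Mul(Add(Function('V')(-3), -557), Function('o')(-30, Mul(Add(16, -19), Add(-7, -10)))) = Mul(Add(-3, -557), Mul(Mul(Add(16, -19), Add(-7, -10)), Add(-3, Mul(Add(16, -19), Add(-7, -10))))) = Mul(-560, Mul(Mul(-3, -17), Add(-3, Mul(-3, -17)))) = Mul(-560, Mul(51, Add(-3, 51))) = Mul(-560, Mul(51, 48)) = Mul(-560, 2448) = -1370880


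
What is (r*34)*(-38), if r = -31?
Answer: 40052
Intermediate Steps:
(r*34)*(-38) = -31*34*(-38) = -1054*(-38) = 40052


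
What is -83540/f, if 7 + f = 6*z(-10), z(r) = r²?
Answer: -83540/593 ≈ -140.88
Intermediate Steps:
f = 593 (f = -7 + 6*(-10)² = -7 + 6*100 = -7 + 600 = 593)
-83540/f = -83540/593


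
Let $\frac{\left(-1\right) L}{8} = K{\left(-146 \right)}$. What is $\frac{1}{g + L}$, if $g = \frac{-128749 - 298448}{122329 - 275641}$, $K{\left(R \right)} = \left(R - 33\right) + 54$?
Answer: $\frac{51104}{51246399} \approx 0.00099722$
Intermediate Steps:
$K{\left(R \right)} = 21 + R$ ($K{\left(R \right)} = \left(-33 + R\right) + 54 = 21 + R$)
$L = 1000$ ($L = - 8 \left(21 - 146\right) = \left(-8\right) \left(-125\right) = 1000$)
$g = \frac{142399}{51104}$ ($g = - \frac{427197}{-153312} = \left(-427197\right) \left(- \frac{1}{153312}\right) = \frac{142399}{51104} \approx 2.7865$)
$\frac{1}{g + L} = \frac{1}{\frac{142399}{51104} + 1000} = \frac{1}{\frac{51246399}{51104}} = \frac{51104}{51246399}$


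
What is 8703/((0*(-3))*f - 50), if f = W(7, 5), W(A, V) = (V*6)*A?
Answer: -8703/50 ≈ -174.06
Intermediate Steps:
W(A, V) = 6*A*V (W(A, V) = (6*V)*A = 6*A*V)
f = 210 (f = 6*7*5 = 210)
8703/((0*(-3))*f - 50) = 8703/((0*(-3))*210 - 50) = 8703/(0*210 - 50) = 8703/(0 - 50) = 8703/(-50) = 8703*(-1/50) = -8703/50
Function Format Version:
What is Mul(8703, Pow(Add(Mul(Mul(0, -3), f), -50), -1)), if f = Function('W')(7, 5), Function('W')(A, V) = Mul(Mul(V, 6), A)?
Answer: Rational(-8703, 50) ≈ -174.06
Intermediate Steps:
Function('W')(A, V) = Mul(6, A, V) (Function('W')(A, V) = Mul(Mul(6, V), A) = Mul(6, A, V))
f = 210 (f = Mul(6, 7, 5) = 210)
Mul(8703, Pow(Add(Mul(Mul(0, -3), f), -50), -1)) = Mul(8703, Pow(Add(Mul(Mul(0, -3), 210), -50), -1)) = Mul(8703, Pow(Add(Mul(0, 210), -50), -1)) = Mul(8703, Pow(Add(0, -50), -1)) = Mul(8703, Pow(-50, -1)) = Mul(8703, Rational(-1, 50)) = Rational(-8703, 50)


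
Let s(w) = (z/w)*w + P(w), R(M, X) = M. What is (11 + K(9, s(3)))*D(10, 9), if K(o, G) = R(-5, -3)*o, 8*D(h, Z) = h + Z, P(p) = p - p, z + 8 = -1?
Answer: -323/4 ≈ -80.750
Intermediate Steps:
z = -9 (z = -8 - 1 = -9)
P(p) = 0
D(h, Z) = Z/8 + h/8 (D(h, Z) = (h + Z)/8 = (Z + h)/8 = Z/8 + h/8)
s(w) = -9 (s(w) = (-9/w)*w + 0 = -9 + 0 = -9)
K(o, G) = -5*o
(11 + K(9, s(3)))*D(10, 9) = (11 - 5*9)*((1/8)*9 + (1/8)*10) = (11 - 45)*(9/8 + 5/4) = -34*19/8 = -323/4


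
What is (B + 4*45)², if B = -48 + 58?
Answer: 36100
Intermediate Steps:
B = 10
(B + 4*45)² = (10 + 4*45)² = (10 + 180)² = 190² = 36100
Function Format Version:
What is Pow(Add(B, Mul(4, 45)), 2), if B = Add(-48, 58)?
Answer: 36100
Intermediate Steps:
B = 10
Pow(Add(B, Mul(4, 45)), 2) = Pow(Add(10, Mul(4, 45)), 2) = Pow(Add(10, 180), 2) = Pow(190, 2) = 36100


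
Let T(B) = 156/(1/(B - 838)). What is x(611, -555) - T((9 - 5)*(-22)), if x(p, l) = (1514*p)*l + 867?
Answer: -513259647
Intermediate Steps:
x(p, l) = 867 + 1514*l*p (x(p, l) = 1514*l*p + 867 = 867 + 1514*l*p)
T(B) = -130728 + 156*B (T(B) = 156/(1/(-838 + B)) = 156*(-838 + B) = -130728 + 156*B)
x(611, -555) - T((9 - 5)*(-22)) = (867 + 1514*(-555)*611) - (-130728 + 156*((9 - 5)*(-22))) = (867 - 513404970) - (-130728 + 156*(4*(-22))) = -513404103 - (-130728 + 156*(-88)) = -513404103 - (-130728 - 13728) = -513404103 - 1*(-144456) = -513404103 + 144456 = -513259647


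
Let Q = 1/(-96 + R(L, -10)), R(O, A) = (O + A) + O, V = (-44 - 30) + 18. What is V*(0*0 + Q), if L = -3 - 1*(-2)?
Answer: 14/27 ≈ 0.51852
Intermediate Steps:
L = -1 (L = -3 + 2 = -1)
V = -56 (V = -74 + 18 = -56)
R(O, A) = A + 2*O (R(O, A) = (A + O) + O = A + 2*O)
Q = -1/108 (Q = 1/(-96 + (-10 + 2*(-1))) = 1/(-96 + (-10 - 2)) = 1/(-96 - 12) = 1/(-108) = -1/108 ≈ -0.0092593)
V*(0*0 + Q) = -56*(0*0 - 1/108) = -56*(0 - 1/108) = -56*(-1/108) = 14/27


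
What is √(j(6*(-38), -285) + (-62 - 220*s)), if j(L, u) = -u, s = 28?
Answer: I*√5937 ≈ 77.052*I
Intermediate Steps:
√(j(6*(-38), -285) + (-62 - 220*s)) = √(-1*(-285) + (-62 - 220*28)) = √(285 + (-62 - 6160)) = √(285 - 6222) = √(-5937) = I*√5937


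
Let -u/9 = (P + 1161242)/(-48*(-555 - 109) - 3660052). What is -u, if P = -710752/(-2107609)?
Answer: -314671474431/109239783166 ≈ -2.8806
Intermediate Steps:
P = 101536/301087 (P = -710752*(-1/2107609) = 101536/301087 ≈ 0.33723)
u = 314671474431/109239783166 (u = -9*(101536/301087 + 1161242)/(-48*(-555 - 109) - 3660052) = -3146714744310/(301087*(-48*(-664) - 3660052)) = -3146714744310/(301087*(31872 - 3660052)) = -3146714744310/(301087*(-3628180)) = -3146714744310*(-1)/(301087*3628180) = -9*(-34963497159/109239783166) = 314671474431/109239783166 ≈ 2.8806)
-u = -1*314671474431/109239783166 = -314671474431/109239783166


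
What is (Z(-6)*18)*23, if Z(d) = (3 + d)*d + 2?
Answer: 8280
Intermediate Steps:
Z(d) = 2 + d*(3 + d) (Z(d) = d*(3 + d) + 2 = 2 + d*(3 + d))
(Z(-6)*18)*23 = ((2 + (-6)² + 3*(-6))*18)*23 = ((2 + 36 - 18)*18)*23 = (20*18)*23 = 360*23 = 8280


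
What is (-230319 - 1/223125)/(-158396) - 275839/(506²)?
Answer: 37053692684033/98357085172500 ≈ 0.37673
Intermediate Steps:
(-230319 - 1/223125)/(-158396) - 275839/(506²) = (-230319 - 1*1/223125)*(-1/158396) - 275839/256036 = (-230319 - 1/223125)*(-1/158396) - 275839*1/256036 = -51389926876/223125*(-1/158396) - 11993/11132 = 12847481719/8835526875 - 11993/11132 = 37053692684033/98357085172500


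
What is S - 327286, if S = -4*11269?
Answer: -372362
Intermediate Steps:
S = -45076
S - 327286 = -45076 - 327286 = -372362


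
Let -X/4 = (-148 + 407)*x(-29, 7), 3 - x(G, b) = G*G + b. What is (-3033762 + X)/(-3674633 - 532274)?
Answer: 2158342/4206907 ≈ 0.51305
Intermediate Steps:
x(G, b) = 3 - b - G² (x(G, b) = 3 - (G*G + b) = 3 - (G² + b) = 3 - (b + G²) = 3 + (-b - G²) = 3 - b - G²)
X = 875420 (X = -4*(-148 + 407)*(3 - 1*7 - 1*(-29)²) = -1036*(3 - 7 - 1*841) = -1036*(3 - 7 - 841) = -1036*(-845) = -4*(-218855) = 875420)
(-3033762 + X)/(-3674633 - 532274) = (-3033762 + 875420)/(-3674633 - 532274) = -2158342/(-4206907) = -2158342*(-1/4206907) = 2158342/4206907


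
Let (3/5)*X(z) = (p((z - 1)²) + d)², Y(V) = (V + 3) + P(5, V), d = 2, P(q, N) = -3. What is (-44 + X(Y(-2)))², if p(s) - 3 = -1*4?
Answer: 16129/9 ≈ 1792.1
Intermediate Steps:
p(s) = -1 (p(s) = 3 - 1*4 = 3 - 4 = -1)
Y(V) = V (Y(V) = (V + 3) - 3 = (3 + V) - 3 = V)
X(z) = 5/3 (X(z) = 5*(-1 + 2)²/3 = (5/3)*1² = (5/3)*1 = 5/3)
(-44 + X(Y(-2)))² = (-44 + 5/3)² = (-127/3)² = 16129/9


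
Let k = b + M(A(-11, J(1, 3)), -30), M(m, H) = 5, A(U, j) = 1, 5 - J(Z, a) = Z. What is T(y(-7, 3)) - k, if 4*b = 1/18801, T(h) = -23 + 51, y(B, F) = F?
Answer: 1729691/75204 ≈ 23.000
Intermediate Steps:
J(Z, a) = 5 - Z
T(h) = 28
b = 1/75204 (b = (¼)/18801 = (¼)*(1/18801) = 1/75204 ≈ 1.3297e-5)
k = 376021/75204 (k = 1/75204 + 5 = 376021/75204 ≈ 5.0000)
T(y(-7, 3)) - k = 28 - 1*376021/75204 = 28 - 376021/75204 = 1729691/75204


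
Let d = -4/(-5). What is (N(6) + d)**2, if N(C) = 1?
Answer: 81/25 ≈ 3.2400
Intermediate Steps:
d = 4/5 (d = -4*(-1/5) = 4/5 ≈ 0.80000)
(N(6) + d)**2 = (1 + 4/5)**2 = (9/5)**2 = 81/25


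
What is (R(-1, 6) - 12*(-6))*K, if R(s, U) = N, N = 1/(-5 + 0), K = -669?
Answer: -240171/5 ≈ -48034.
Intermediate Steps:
N = -⅕ (N = 1/(-5) = -⅕ ≈ -0.20000)
R(s, U) = -⅕
(R(-1, 6) - 12*(-6))*K = (-⅕ - 12*(-6))*(-669) = (-⅕ + 72)*(-669) = (359/5)*(-669) = -240171/5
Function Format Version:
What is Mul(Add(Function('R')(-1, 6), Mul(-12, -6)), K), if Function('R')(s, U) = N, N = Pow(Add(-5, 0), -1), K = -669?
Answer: Rational(-240171, 5) ≈ -48034.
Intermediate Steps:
N = Rational(-1, 5) (N = Pow(-5, -1) = Rational(-1, 5) ≈ -0.20000)
Function('R')(s, U) = Rational(-1, 5)
Mul(Add(Function('R')(-1, 6), Mul(-12, -6)), K) = Mul(Add(Rational(-1, 5), Mul(-12, -6)), -669) = Mul(Add(Rational(-1, 5), 72), -669) = Mul(Rational(359, 5), -669) = Rational(-240171, 5)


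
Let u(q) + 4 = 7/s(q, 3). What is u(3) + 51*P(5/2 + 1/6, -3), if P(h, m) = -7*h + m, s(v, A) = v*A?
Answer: -9974/9 ≈ -1108.2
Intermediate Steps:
s(v, A) = A*v
P(h, m) = m - 7*h
u(q) = -4 + 7/(3*q) (u(q) = -4 + 7/((3*q)) = -4 + 7*(1/(3*q)) = -4 + 7/(3*q))
u(3) + 51*P(5/2 + 1/6, -3) = (-4 + (7/3)/3) + 51*(-3 - 7*(5/2 + 1/6)) = (-4 + (7/3)*(1/3)) + 51*(-3 - 7*(5*(1/2) + 1*(1/6))) = (-4 + 7/9) + 51*(-3 - 7*(5/2 + 1/6)) = -29/9 + 51*(-3 - 7*8/3) = -29/9 + 51*(-3 - 56/3) = -29/9 + 51*(-65/3) = -29/9 - 1105 = -9974/9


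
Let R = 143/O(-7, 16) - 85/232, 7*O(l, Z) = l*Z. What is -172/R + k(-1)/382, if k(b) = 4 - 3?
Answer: 30490973/1649094 ≈ 18.490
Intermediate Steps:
k(b) = 1
O(l, Z) = Z*l/7 (O(l, Z) = (l*Z)/7 = (Z*l)/7 = Z*l/7)
R = -4317/464 (R = 143/(((⅐)*16*(-7))) - 85/232 = 143/(-16) - 85*1/232 = 143*(-1/16) - 85/232 = -143/16 - 85/232 = -4317/464 ≈ -9.3039)
-172/R + k(-1)/382 = -172/(-4317/464) + 1/382 = -172*(-464/4317) + 1*(1/382) = 79808/4317 + 1/382 = 30490973/1649094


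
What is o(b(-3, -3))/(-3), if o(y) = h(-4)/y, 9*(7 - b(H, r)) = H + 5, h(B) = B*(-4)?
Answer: -48/61 ≈ -0.78689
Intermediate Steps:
h(B) = -4*B
b(H, r) = 58/9 - H/9 (b(H, r) = 7 - (H + 5)/9 = 7 - (5 + H)/9 = 7 + (-5/9 - H/9) = 58/9 - H/9)
o(y) = 16/y (o(y) = (-4*(-4))/y = 16/y)
o(b(-3, -3))/(-3) = (16/(58/9 - ⅑*(-3)))/(-3) = (16/(58/9 + ⅓))*(-⅓) = (16/(61/9))*(-⅓) = (16*(9/61))*(-⅓) = (144/61)*(-⅓) = -48/61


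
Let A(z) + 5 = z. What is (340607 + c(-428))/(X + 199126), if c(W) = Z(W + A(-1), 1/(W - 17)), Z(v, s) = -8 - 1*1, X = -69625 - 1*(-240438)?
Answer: 340598/369939 ≈ 0.92069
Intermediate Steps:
A(z) = -5 + z
X = 170813 (X = -69625 + 240438 = 170813)
Z(v, s) = -9 (Z(v, s) = -8 - 1 = -9)
c(W) = -9
(340607 + c(-428))/(X + 199126) = (340607 - 9)/(170813 + 199126) = 340598/369939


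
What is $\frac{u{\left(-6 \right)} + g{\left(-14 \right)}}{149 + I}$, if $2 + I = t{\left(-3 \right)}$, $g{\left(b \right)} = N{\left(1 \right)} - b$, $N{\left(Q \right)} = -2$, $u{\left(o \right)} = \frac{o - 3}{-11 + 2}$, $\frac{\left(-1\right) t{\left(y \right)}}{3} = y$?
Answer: $\frac{1}{12} \approx 0.083333$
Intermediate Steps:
$t{\left(y \right)} = - 3 y$
$u{\left(o \right)} = \frac{1}{3} - \frac{o}{9}$ ($u{\left(o \right)} = \frac{-3 + o}{-9} = \left(-3 + o\right) \left(- \frac{1}{9}\right) = \frac{1}{3} - \frac{o}{9}$)
$g{\left(b \right)} = -2 - b$
$I = 7$ ($I = -2 - -9 = -2 + 9 = 7$)
$\frac{u{\left(-6 \right)} + g{\left(-14 \right)}}{149 + I} = \frac{\left(\frac{1}{3} - - \frac{2}{3}\right) - -12}{149 + 7} = \frac{\left(\frac{1}{3} + \frac{2}{3}\right) + \left(-2 + 14\right)}{156} = \left(1 + 12\right) \frac{1}{156} = 13 \cdot \frac{1}{156} = \frac{1}{12}$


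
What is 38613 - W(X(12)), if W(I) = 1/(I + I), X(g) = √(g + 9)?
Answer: 38613 - √21/42 ≈ 38613.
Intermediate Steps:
X(g) = √(9 + g)
W(I) = 1/(2*I)
38613 - W(X(12)) = 38613 - 1/(2*(√(9 + 12))) = 38613 - 1/(2*(√21)) = 38613 - √21/21/2 = 38613 - √21/42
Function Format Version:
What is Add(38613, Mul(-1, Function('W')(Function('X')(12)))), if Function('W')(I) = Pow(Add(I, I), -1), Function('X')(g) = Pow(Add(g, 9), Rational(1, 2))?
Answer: Add(38613, Mul(Rational(-1, 42), Pow(21, Rational(1, 2)))) ≈ 38613.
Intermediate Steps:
Function('X')(g) = Pow(Add(9, g), Rational(1, 2))
Function('W')(I) = Mul(Rational(1, 2), Pow(I, -1)) (Function('W')(I) = Pow(Mul(2, I), -1) = Mul(Rational(1, 2), Pow(I, -1)))
Add(38613, Mul(-1, Function('W')(Function('X')(12)))) = Add(38613, Mul(-1, Mul(Rational(1, 2), Pow(Pow(Add(9, 12), Rational(1, 2)), -1)))) = Add(38613, Mul(-1, Mul(Rational(1, 2), Pow(Pow(21, Rational(1, 2)), -1)))) = Add(38613, Mul(-1, Mul(Rational(1, 2), Mul(Rational(1, 21), Pow(21, Rational(1, 2)))))) = Add(38613, Mul(-1, Mul(Rational(1, 42), Pow(21, Rational(1, 2))))) = Add(38613, Mul(Rational(-1, 42), Pow(21, Rational(1, 2))))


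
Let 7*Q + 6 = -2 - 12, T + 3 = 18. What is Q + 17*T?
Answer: 1765/7 ≈ 252.14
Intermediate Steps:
T = 15 (T = -3 + 18 = 15)
Q = -20/7 (Q = -6/7 + (-2 - 12)/7 = -6/7 + (⅐)*(-14) = -6/7 - 2 = -20/7 ≈ -2.8571)
Q + 17*T = -20/7 + 17*15 = -20/7 + 255 = 1765/7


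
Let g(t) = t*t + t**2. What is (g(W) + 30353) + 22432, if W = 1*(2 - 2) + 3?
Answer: 52803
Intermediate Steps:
W = 3 (W = 1*0 + 3 = 0 + 3 = 3)
g(t) = 2*t**2 (g(t) = t**2 + t**2 = 2*t**2)
(g(W) + 30353) + 22432 = (2*3**2 + 30353) + 22432 = (2*9 + 30353) + 22432 = (18 + 30353) + 22432 = 30371 + 22432 = 52803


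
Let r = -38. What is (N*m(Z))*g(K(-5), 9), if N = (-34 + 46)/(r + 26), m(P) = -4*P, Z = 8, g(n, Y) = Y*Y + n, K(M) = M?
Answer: 2432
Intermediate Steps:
g(n, Y) = n + Y² (g(n, Y) = Y² + n = n + Y²)
N = -1 (N = (-34 + 46)/(-38 + 26) = 12/(-12) = 12*(-1/12) = -1)
(N*m(Z))*g(K(-5), 9) = (-(-4)*8)*(-5 + 9²) = (-1*(-32))*(-5 + 81) = 32*76 = 2432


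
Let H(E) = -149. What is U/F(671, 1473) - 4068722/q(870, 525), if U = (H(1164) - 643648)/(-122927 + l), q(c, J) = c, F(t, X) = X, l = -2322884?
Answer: -2443050199928996/522388542435 ≈ -4676.7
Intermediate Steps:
U = 643797/2445811 (U = (-149 - 643648)/(-122927 - 2322884) = -643797/(-2445811) = -643797*(-1/2445811) = 643797/2445811 ≈ 0.26322)
U/F(671, 1473) - 4068722/q(870, 525) = (643797/2445811)/1473 - 4068722/870 = (643797/2445811)*(1/1473) - 4068722*1/870 = 214599/1200893201 - 2034361/435 = -2443050199928996/522388542435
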